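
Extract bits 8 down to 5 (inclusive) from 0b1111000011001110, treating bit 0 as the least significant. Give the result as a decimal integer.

6

v = 1111000011001110
Shift right by 5: 11110000110
Mask low 4 bits: 0110 = 6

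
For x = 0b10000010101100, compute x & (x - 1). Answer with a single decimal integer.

x = 10000010101100 = 8364
x - 1 = 10000010101011
AND   = 10000010101000 = 8360
(x & (x - 1) clears the lowest set bit of x.)

8360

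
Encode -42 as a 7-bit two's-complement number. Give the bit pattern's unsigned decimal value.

42 in 7 bits: 0101010
Invert: 1010101
Add 1:  1010110 = 86
(Check: 2^7 - 42 = 128 - 42 = 86.)

86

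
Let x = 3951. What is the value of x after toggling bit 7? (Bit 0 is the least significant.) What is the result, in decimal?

x = 00111101101111
bit 7 is currently 0; toggle it via x ^ (1 << 7) = x ^ 128
→ 00111111101111 = 4079

4079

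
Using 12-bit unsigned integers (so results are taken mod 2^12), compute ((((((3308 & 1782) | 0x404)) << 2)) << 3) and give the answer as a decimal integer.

3200

3308 = 110011101100
1782 = 011011110110
→ & → 010011100100 = 1252
0x404 = 010000000100
→ | → 010011100100 = 1252
→ << 2 (mod 2^12) → 001110010000 = 912
→ << 3 (mod 2^12) → 110010000000 = 3200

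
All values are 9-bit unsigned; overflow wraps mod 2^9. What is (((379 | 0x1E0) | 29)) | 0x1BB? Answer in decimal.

379 = 101111011
0x1E0 = 111100000
→ | → 111111011 = 507
29 = 000011101
→ | → 111111111 = 511
0x1BB = 110111011
→ | → 111111111 = 511

511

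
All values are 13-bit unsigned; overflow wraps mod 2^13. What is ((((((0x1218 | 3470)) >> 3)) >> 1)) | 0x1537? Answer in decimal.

5631

0x1218 = 1001000011000
3470 = 0110110001110
→ | → 1111110011110 = 8094
→ >> 3 → 0001111110011 = 1011
→ >> 1 → 0000111111001 = 505
0x1537 = 1010100110111
→ | → 1010111111111 = 5631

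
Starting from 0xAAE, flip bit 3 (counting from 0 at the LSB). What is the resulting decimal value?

2726

x = 0101010101110
bit 3 is currently 1; toggle it via x ^ (1 << 3) = x ^ 8
→ 0101010100110 = 2726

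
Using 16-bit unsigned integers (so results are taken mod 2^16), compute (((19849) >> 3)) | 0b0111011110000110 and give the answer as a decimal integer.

32695

19849 = 0100110110001001
→ >> 3 → 0000100110110001 = 2481
0b0111011110000110 = 0111011110000110
→ | → 0111111110110111 = 32695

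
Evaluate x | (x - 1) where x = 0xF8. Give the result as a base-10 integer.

255

x = 11111000 = 248
x - 1 = 11110111
OR    = 11111111 = 255
(x | (x - 1) sets all bits below the lowest set bit.)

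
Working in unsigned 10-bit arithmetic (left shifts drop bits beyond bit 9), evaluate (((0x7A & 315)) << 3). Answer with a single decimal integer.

464

0x7A = 0001111010
315 = 0100111011
→ & → 0000111010 = 58
→ << 3 (mod 2^10) → 0111010000 = 464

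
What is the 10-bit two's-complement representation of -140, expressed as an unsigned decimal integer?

140 in 10 bits: 0010001100
Invert: 1101110011
Add 1:  1101110100 = 884
(Check: 2^10 - 140 = 1024 - 140 = 884.)

884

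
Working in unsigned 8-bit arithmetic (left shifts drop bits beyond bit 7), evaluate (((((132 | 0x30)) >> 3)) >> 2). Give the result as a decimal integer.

5

132 = 10000100
0x30 = 00110000
→ | → 10110100 = 180
→ >> 3 → 00010110 = 22
→ >> 2 → 00000101 = 5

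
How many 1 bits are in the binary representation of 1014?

8

1014 = 1111110110
Count the 1s: 1 + 1 + 1 + 1 + 1 + 1 + 1 + 1 = 8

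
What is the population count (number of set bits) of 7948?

7948 = 1111100001100
Count the 1s: 1 + 1 + 1 + 1 + 1 + 1 + 1 = 7

7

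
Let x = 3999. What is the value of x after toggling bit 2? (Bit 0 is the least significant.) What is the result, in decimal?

x = 111110011111
bit 2 is currently 1; toggle it via x ^ (1 << 2) = x ^ 4
→ 111110011011 = 3995

3995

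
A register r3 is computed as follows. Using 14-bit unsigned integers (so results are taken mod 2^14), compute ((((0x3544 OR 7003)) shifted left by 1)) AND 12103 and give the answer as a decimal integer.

0x3544 = 11010101000100
7003 = 01101101011011
→ OR → 11111101011111 = 16223
→ shifted left by 1 (mod 2^14) → 11111010111110 = 16062
12103 = 10111101000111
→ AND → 10111000000110 = 11782

11782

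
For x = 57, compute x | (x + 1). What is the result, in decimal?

x = 111001 = 57
x + 1 = 111010
OR    = 111011 = 59
(x | (x + 1) sets the lowest cleared bit.)

59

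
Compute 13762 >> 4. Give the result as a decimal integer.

13762 = 11010111000010
shift right by 4 → 00001101011100 = 860
(equivalently, floor(13762 / 16))

860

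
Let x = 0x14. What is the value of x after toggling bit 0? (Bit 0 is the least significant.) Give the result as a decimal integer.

21

x = 00010100
bit 0 is currently 0; toggle it via x ^ (1 << 0) = x ^ 1
→ 00010101 = 21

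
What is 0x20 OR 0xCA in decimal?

234

0x20 = 00100000
0xCA = 11001010
 OR → 11101010 = 234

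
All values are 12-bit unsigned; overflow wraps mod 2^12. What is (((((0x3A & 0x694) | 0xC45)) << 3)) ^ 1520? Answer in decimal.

0x3A = 000000111010
0x694 = 011010010100
→ & → 000000010000 = 16
0xC45 = 110001000101
→ | → 110001010101 = 3157
→ << 3 (mod 2^12) → 001010101000 = 680
1520 = 010111110000
→ ^ → 011101011000 = 1880

1880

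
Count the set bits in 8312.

8312 = 10000001111000
Count the 1s: 1 + 1 + 1 + 1 + 1 = 5

5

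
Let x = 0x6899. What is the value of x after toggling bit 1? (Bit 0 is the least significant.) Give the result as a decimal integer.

26779

x = 110100010011001
bit 1 is currently 0; toggle it via x ^ (1 << 1) = x ^ 2
→ 110100010011011 = 26779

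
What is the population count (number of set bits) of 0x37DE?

11

0x37DE = 11011111011110
Count the 1s: 1 + 1 + 1 + 1 + 1 + 1 + 1 + 1 + 1 + 1 + 1 = 11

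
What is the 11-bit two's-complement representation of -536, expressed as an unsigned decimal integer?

536 in 11 bits: 01000011000
Invert: 10111100111
Add 1:  10111101000 = 1512
(Check: 2^11 - 536 = 2048 - 536 = 1512.)

1512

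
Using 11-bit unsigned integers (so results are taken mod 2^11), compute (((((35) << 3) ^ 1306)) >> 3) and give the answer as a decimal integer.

35 = 00000100011
→ << 3 (mod 2^11) → 00100011000 = 280
1306 = 10100011010
→ ^ → 10000000010 = 1026
→ >> 3 → 00010000000 = 128

128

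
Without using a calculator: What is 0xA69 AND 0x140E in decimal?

0xA69 = 0101001101001
0x140E = 1010000001110
AND → 0000000001000 = 8

8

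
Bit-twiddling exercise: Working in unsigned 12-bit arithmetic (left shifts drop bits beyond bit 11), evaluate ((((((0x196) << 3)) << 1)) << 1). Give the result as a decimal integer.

704

0x196 = 000110010110
→ << 3 (mod 2^12) → 110010110000 = 3248
→ << 1 (mod 2^12) → 100101100000 = 2400
→ << 1 (mod 2^12) → 001011000000 = 704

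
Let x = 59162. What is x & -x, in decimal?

x = 1110011100011010 = 59162
-x (two's complement) = …0001100011100110
AND   = 0000000000000010 = 2
(x & -x isolates the lowest set bit of x.)

2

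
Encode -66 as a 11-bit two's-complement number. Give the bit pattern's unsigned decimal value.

66 in 11 bits: 00001000010
Invert: 11110111101
Add 1:  11110111110 = 1982
(Check: 2^11 - 66 = 2048 - 66 = 1982.)

1982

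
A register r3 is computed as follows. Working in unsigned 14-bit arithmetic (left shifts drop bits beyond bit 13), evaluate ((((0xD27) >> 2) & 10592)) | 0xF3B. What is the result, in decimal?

3963

0xD27 = 00110100100111
→ >> 2 → 00001101001001 = 841
10592 = 10100101100000
→ & → 00000101000000 = 320
0xF3B = 00111100111011
→ | → 00111101111011 = 3963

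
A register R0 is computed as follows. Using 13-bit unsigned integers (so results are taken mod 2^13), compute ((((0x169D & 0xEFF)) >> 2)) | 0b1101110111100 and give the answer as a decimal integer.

7103

0x169D = 1011010011101
0xEFF = 0111011111111
→ & → 0011010011101 = 1693
→ >> 2 → 0000110100111 = 423
0b1101110111100 = 1101110111100
→ | → 1101110111111 = 7103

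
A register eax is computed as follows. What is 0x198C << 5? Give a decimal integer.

209280

0x198C = 000001100110001100
shift left by 5 → 110011000110000000 = 209280
(equivalently, 6540 × 2^5 = 6540 × 32)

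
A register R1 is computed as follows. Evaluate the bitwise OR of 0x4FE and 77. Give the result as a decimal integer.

1279

0x4FE = 10011111110
77 = 00001001101
 OR → 10011111111 = 1279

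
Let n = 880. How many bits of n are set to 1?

880 = 1101110000
Count the 1s: 1 + 1 + 1 + 1 + 1 = 5

5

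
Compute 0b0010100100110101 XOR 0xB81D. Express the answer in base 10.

a = 0010100100110101
0xB81D = 1011100000011101
XOR → 1001000100101000 = 37160

37160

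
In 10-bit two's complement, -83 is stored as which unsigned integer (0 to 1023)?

941

83 in 10 bits: 0001010011
Invert: 1110101100
Add 1:  1110101101 = 941
(Check: 2^10 - 83 = 1024 - 83 = 941.)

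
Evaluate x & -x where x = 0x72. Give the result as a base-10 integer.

x = 1110010 = 114
-x (two's complement) = …0001110
AND   = 0000010 = 2
(x & -x isolates the lowest set bit of x.)

2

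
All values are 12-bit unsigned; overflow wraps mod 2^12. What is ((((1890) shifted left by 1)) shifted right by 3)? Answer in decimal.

1890 = 011101100010
→ shifted left by 1 (mod 2^12) → 111011000100 = 3780
→ shifted right by 3 → 000111011000 = 472

472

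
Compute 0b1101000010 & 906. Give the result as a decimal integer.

770

a = 1101000010
906 = 1110001010
AND → 1100000010 = 770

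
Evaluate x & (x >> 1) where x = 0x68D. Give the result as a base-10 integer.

x = 11010001101 = 1677
x>>1 = 01101000110
AND  = 01000000100 = 516
(x & (x >> 1) has a 1 wherever x has two consecutive 1 bits.)

516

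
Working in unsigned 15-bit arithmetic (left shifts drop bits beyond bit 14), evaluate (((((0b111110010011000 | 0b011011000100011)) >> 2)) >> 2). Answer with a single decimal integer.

2027

0b111110010011000 = 111110010011000
0b011011000100011 = 011011000100011
→ | → 111111010111011 = 32443
→ >> 2 → 001111110101110 = 8110
→ >> 2 → 000011111101011 = 2027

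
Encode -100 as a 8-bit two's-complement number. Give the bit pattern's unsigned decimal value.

100 in 8 bits: 01100100
Invert: 10011011
Add 1:  10011100 = 156
(Check: 2^8 - 100 = 256 - 100 = 156.)

156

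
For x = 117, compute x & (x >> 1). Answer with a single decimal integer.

48

x = 1110101 = 117
x>>1 = 0111010
AND  = 0110000 = 48
(x & (x >> 1) has a 1 wherever x has two consecutive 1 bits.)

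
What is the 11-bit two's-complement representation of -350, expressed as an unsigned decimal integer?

1698

350 in 11 bits: 00101011110
Invert: 11010100001
Add 1:  11010100010 = 1698
(Check: 2^11 - 350 = 2048 - 350 = 1698.)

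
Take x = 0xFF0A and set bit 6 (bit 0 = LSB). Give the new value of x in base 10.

x = 1111111100001010
bit 6 is currently 0; set it via x | (1 << 6) = x | 64
→ 1111111101001010 = 65354

65354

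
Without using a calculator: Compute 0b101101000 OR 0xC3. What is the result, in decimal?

a = 101101000
0xC3 = 011000011
 OR → 111101011 = 491

491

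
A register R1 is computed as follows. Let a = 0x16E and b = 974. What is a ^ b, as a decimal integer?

0x16E = 0101101110
974 = 1111001110
XOR → 1010100000 = 672

672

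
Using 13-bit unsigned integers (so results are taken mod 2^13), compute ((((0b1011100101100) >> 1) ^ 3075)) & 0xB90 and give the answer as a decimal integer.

912

0b1011100101100 = 1011100101100
→ >> 1 → 0101110010110 = 2966
3075 = 0110000000011
→ ^ → 0011110010101 = 1941
0xB90 = 0101110010000
→ & → 0001110010000 = 912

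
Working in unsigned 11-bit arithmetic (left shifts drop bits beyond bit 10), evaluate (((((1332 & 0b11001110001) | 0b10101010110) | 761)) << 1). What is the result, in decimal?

1332 = 10100110100
0b11001110001 = 11001110001
→ & → 10000110000 = 1072
0b10101010110 = 10101010110
→ | → 10101110110 = 1398
761 = 01011111001
→ | → 11111111111 = 2047
→ << 1 (mod 2^11) → 11111111110 = 2046

2046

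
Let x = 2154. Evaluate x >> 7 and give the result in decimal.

2154 = 100001101010
shift right by 7 → 000000010000 = 16
(equivalently, floor(2154 / 128))

16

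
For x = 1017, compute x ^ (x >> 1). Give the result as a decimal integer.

x = 1111111001 = 1017
x>>1 = 0111111100
XOR  = 1000000101 = 517
(x ^ (x >> 1) gives the standard binary-reflected Gray code of x.)

517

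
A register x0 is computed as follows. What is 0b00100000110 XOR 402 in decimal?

a = 100000110
402 = 110010010
XOR → 010010100 = 148

148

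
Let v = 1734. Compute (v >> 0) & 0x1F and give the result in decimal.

6

v = 11011000110
Shift right by 0: 11011000110
Mask low 5 bits: 00110 = 6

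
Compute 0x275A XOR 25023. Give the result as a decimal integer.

0x275A = 010011101011010
25023 = 110000110111111
XOR → 100011011100101 = 18149

18149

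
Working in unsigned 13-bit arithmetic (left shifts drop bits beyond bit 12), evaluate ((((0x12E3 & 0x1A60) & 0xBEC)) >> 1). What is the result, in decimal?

0x12E3 = 1001011100011
0x1A60 = 1101001100000
→ & → 1001001100000 = 4704
0xBEC = 0101111101100
→ & → 0001001100000 = 608
→ >> 1 → 0000100110000 = 304

304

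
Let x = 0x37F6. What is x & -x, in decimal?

x = 11011111110110 = 14326
-x (two's complement) = …00100000001010
AND   = 00000000000010 = 2
(x & -x isolates the lowest set bit of x.)

2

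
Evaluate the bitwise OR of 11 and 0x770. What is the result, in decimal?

11 = 00000001011
0x770 = 11101110000
 OR → 11101111011 = 1915

1915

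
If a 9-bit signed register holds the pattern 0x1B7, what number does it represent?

pattern = 110110111 (MSB is 1 ⇒ negative)
Invert: 001001000, add 1 → 001001001 = 73, so the value is -73.
(Equivalently: 439 - 2^9 = 439 - 512 = -73.)

-73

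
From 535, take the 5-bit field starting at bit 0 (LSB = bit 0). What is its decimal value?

v = 1000010111
Shift right by 0: 1000010111
Mask low 5 bits: 10111 = 23

23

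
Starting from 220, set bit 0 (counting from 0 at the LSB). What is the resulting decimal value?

221

x = 11011100
bit 0 is currently 0; set it via x | (1 << 0) = x | 1
→ 11011101 = 221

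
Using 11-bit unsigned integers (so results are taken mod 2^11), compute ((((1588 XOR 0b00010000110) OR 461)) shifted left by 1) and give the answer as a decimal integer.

2046

1588 = 11000110100
0b00010000110 = 00010000110
→ XOR → 11010110010 = 1714
461 = 00111001101
→ OR → 11111111111 = 2047
→ shifted left by 1 (mod 2^11) → 11111111110 = 2046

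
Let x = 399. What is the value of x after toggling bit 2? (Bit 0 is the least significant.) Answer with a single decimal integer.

395

x = 0110001111
bit 2 is currently 1; toggle it via x ^ (1 << 2) = x ^ 4
→ 0110001011 = 395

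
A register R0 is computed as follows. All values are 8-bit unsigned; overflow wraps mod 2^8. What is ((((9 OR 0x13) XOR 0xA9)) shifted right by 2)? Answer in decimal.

9 = 00001001
0x13 = 00010011
→ OR → 00011011 = 27
0xA9 = 10101001
→ XOR → 10110010 = 178
→ shifted right by 2 → 00101100 = 44

44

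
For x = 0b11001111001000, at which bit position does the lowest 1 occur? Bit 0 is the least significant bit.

0b11001111001000 = 11001111001000
Trailing zeros: 3, so the lowest set bit is bit 3 (value 8).

3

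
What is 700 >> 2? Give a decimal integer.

175

700 = 1010111100
shift right by 2 → 0010101111 = 175
(equivalently, floor(700 / 4))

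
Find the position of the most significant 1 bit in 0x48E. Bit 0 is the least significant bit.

10

0x48E = 10010001110
The topmost 1 is at position 10 (since 2^10 = 1024 ≤ 1166 < 2048).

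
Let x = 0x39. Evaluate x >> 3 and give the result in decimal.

0x39 = 111001
shift right by 3 → 000111 = 7
(equivalently, floor(57 / 8))

7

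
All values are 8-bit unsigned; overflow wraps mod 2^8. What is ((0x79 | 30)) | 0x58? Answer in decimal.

0x79 = 01111001
30 = 00011110
→ | → 01111111 = 127
0x58 = 01011000
→ | → 01111111 = 127

127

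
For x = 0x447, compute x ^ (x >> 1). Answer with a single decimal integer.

1636

x = 10001000111 = 1095
x>>1 = 01000100011
XOR  = 11001100100 = 1636
(x ^ (x >> 1) gives the standard binary-reflected Gray code of x.)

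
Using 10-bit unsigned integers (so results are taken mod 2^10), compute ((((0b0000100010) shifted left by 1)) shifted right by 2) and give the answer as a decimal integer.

0b0000100010 = 0000100010
→ shifted left by 1 (mod 2^10) → 0001000100 = 68
→ shifted right by 2 → 0000010001 = 17

17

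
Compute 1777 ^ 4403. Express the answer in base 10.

1777 = 0011011110001
4403 = 1000100110011
XOR → 1011111000010 = 6082

6082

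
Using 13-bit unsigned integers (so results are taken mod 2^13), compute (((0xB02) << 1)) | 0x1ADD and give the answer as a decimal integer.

0xB02 = 0101100000010
→ << 1 (mod 2^13) → 1011000000100 = 5636
0x1ADD = 1101011011101
→ | → 1111011011101 = 7901

7901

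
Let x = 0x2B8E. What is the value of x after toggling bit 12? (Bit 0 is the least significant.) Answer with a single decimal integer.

x = 10101110001110
bit 12 is currently 0; toggle it via x ^ (1 << 12) = x ^ 4096
→ 11101110001110 = 15246

15246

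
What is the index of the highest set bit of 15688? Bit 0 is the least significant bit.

15688 = 11110101001000
The topmost 1 is at position 13 (since 2^13 = 8192 ≤ 15688 < 16384).

13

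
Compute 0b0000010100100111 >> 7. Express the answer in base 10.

10

x = 10100100111
shift right by 7 → 00000001010 = 10
(equivalently, floor(1319 / 128))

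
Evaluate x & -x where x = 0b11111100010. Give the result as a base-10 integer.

x = 11111100010 = 2018
-x (two's complement) = …00000011110
AND   = 00000000010 = 2
(x & -x isolates the lowest set bit of x.)

2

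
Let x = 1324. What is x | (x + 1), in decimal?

x = 10100101100 = 1324
x + 1 = 10100101101
OR    = 10100101101 = 1325
(x | (x + 1) sets the lowest cleared bit.)

1325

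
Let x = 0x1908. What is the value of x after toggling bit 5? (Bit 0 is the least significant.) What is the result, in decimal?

6440

x = 01100100001000
bit 5 is currently 0; toggle it via x ^ (1 << 5) = x ^ 32
→ 01100100101000 = 6440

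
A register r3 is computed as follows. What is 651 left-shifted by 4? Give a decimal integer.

10416

651 = 00001010001011
shift left by 4 → 10100010110000 = 10416
(equivalently, 651 × 2^4 = 651 × 16)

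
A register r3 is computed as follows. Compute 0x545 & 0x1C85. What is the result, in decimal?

1029

0x545 = 0010101000101
0x1C85 = 1110010000101
AND → 0010000000101 = 1029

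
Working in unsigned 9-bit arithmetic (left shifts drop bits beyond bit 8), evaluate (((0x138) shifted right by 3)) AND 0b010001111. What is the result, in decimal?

7

0x138 = 100111000
→ shifted right by 3 → 000100111 = 39
0b010001111 = 010001111
→ AND → 000000111 = 7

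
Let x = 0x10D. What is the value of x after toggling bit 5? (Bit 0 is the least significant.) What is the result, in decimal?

x = 100001101
bit 5 is currently 0; toggle it via x ^ (1 << 5) = x ^ 32
→ 100101101 = 301

301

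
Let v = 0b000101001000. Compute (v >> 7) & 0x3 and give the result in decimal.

2

v = 000101001000
Shift right by 7: 00010
Mask low 2 bits: 10 = 2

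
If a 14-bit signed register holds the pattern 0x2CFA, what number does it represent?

pattern = 10110011111010 (MSB is 1 ⇒ negative)
Invert: 01001100000101, add 1 → 01001100000110 = 4870, so the value is -4870.
(Equivalently: 11514 - 2^14 = 11514 - 16384 = -4870.)

-4870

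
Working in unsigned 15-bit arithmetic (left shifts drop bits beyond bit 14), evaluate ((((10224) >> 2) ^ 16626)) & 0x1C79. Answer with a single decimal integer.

10224 = 010011111110000
→ >> 2 → 000100111111100 = 2556
16626 = 100000011110010
→ ^ → 100100100001110 = 18702
0x1C79 = 001110001111001
→ & → 000100000001000 = 2056

2056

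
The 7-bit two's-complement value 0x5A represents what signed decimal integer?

-38

pattern = 1011010 (MSB is 1 ⇒ negative)
Invert: 0100101, add 1 → 0100110 = 38, so the value is -38.
(Equivalently: 90 - 2^7 = 90 - 128 = -38.)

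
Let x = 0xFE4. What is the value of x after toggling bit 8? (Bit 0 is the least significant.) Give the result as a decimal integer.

3812

x = 0111111100100
bit 8 is currently 1; toggle it via x ^ (1 << 8) = x ^ 256
→ 0111011100100 = 3812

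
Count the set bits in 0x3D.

5

0x3D = 111101
Count the 1s: 1 + 1 + 1 + 1 + 1 = 5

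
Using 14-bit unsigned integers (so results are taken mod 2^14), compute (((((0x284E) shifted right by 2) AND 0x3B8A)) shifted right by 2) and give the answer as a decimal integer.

0x284E = 10100001001110
→ shifted right by 2 → 00101000010011 = 2579
0x3B8A = 11101110001010
→ AND → 00101000000010 = 2562
→ shifted right by 2 → 00001010000000 = 640

640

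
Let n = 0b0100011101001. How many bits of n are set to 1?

6

n = 100011101001
Count the 1s: 1 + 1 + 1 + 1 + 1 + 1 = 6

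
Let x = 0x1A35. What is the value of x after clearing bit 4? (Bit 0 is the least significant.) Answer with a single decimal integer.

6693

x = 001101000110101
bit 4 is currently 1; clear it via x & ~(1 << 4) = x & ~16
→ 001101000100101 = 6693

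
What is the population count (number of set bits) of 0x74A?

6

0x74A = 11101001010
Count the 1s: 1 + 1 + 1 + 1 + 1 + 1 = 6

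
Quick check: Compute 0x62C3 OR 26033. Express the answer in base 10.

0x62C3 = 110001011000011
26033 = 110010110110001
 OR → 110011111110011 = 26611

26611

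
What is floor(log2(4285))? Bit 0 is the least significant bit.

12

4285 = 1000010111101
The topmost 1 is at position 12 (since 2^12 = 4096 ≤ 4285 < 8192).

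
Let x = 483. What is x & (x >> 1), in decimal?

225

x = 111100011 = 483
x>>1 = 011110001
AND  = 011100001 = 225
(x & (x >> 1) has a 1 wherever x has two consecutive 1 bits.)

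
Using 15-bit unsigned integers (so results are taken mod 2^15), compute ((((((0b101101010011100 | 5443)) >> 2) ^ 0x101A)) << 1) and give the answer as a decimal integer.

0b101101010011100 = 101101010011100
5443 = 001010101000011
→ | → 101111111011111 = 24543
→ >> 2 → 001011111110111 = 6135
0x101A = 001000000011010
→ ^ → 000011111101101 = 2029
→ << 1 (mod 2^15) → 000111111011010 = 4058

4058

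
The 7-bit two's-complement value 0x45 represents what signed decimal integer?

-59

pattern = 1000101 (MSB is 1 ⇒ negative)
Invert: 0111010, add 1 → 0111011 = 59, so the value is -59.
(Equivalently: 69 - 2^7 = 69 - 128 = -59.)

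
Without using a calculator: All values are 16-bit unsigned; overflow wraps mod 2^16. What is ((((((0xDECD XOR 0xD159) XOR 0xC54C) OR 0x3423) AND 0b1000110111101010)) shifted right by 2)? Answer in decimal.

9018

0xDECD = 1101111011001101
0xD159 = 1101000101011001
→ XOR → 0000111110010100 = 3988
0xC54C = 1100010101001100
→ XOR → 1100101011011000 = 51928
0x3423 = 0011010000100011
→ OR → 1111111011111011 = 65275
0b1000110111101010 = 1000110111101010
→ AND → 1000110011101010 = 36074
→ shifted right by 2 → 0010001100111010 = 9018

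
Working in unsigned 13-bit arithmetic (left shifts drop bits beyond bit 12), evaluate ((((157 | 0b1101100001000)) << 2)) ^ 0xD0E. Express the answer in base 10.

890

157 = 0000010011101
0b1101100001000 = 1101100001000
→ | → 1101110011101 = 7069
→ << 2 (mod 2^13) → 0111001110100 = 3700
0xD0E = 0110100001110
→ ^ → 0001101111010 = 890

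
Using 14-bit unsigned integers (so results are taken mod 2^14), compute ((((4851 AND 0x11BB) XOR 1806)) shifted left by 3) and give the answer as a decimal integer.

15848

4851 = 01001011110011
0x11BB = 01000110111011
→ AND → 01000010110011 = 4275
1806 = 00011100001110
→ XOR → 01011110111101 = 6077
→ shifted left by 3 (mod 2^14) → 11110111101000 = 15848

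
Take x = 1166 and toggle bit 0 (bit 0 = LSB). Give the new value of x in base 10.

x = 10010001110
bit 0 is currently 0; toggle it via x ^ (1 << 0) = x ^ 1
→ 10010001111 = 1167

1167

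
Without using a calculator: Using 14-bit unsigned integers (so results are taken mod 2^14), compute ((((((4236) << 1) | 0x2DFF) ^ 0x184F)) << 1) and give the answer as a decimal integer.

11104

4236 = 01000010001100
→ << 1 (mod 2^14) → 10000100011000 = 8472
0x2DFF = 10110111111111
→ | → 10110111111111 = 11775
0x184F = 01100001001111
→ ^ → 11010110110000 = 13744
→ << 1 (mod 2^14) → 10101101100000 = 11104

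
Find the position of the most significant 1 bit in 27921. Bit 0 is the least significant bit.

14

27921 = 110110100010001
The topmost 1 is at position 14 (since 2^14 = 16384 ≤ 27921 < 32768).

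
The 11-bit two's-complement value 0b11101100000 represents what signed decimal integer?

-160

pattern = 11101100000 (MSB is 1 ⇒ negative)
Invert: 00010011111, add 1 → 00010100000 = 160, so the value is -160.
(Equivalently: 1888 - 2^11 = 1888 - 2048 = -160.)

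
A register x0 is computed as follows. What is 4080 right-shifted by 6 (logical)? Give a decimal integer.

63

4080 = 111111110000
shift right by 6 → 000000111111 = 63
(equivalently, floor(4080 / 64))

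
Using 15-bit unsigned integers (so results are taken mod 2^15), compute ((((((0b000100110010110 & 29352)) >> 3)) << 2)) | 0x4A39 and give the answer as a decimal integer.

0b000100110010110 = 000100110010110
29352 = 111001010101000
→ & → 000000010000000 = 128
→ >> 3 → 000000000010000 = 16
→ << 2 (mod 2^15) → 000000001000000 = 64
0x4A39 = 100101000111001
→ | → 100101001111001 = 19065

19065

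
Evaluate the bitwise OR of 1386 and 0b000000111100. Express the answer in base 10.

1386 = 10101101010
b = 00000111100
 OR → 10101111110 = 1406

1406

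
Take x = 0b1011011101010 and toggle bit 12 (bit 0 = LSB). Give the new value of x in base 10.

x = 1011011101010
bit 12 is currently 1; toggle it via x ^ (1 << 12) = x ^ 4096
→ 0011011101010 = 1770

1770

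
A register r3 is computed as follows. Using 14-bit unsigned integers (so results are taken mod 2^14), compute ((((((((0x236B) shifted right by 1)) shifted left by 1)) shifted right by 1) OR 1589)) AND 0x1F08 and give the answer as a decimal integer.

0x236B = 10001101101011
→ shifted right by 1 → 01000110110101 = 4533
→ shifted left by 1 (mod 2^14) → 10001101101010 = 9066
→ shifted right by 1 → 01000110110101 = 4533
1589 = 00011000110101
→ OR → 01011110110101 = 6069
0x1F08 = 01111100001000
→ AND → 01011100000000 = 5888

5888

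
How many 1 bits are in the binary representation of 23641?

23641 = 101110001011001
Count the 1s: 1 + 1 + 1 + 1 + 1 + 1 + 1 + 1 = 8

8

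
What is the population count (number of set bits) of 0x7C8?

0x7C8 = 11111001000
Count the 1s: 1 + 1 + 1 + 1 + 1 + 1 = 6

6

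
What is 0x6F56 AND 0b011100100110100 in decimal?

0x6F56 = 110111101010110
b = 011100100110100
AND → 010100100010100 = 10516

10516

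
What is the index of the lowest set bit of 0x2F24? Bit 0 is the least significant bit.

2

0x2F24 = 10111100100100
Trailing zeros: 2, so the lowest set bit is bit 2 (value 4).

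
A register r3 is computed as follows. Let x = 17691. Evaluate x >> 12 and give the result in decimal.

17691 = 100010100011011
shift right by 12 → 000000000000100 = 4
(equivalently, floor(17691 / 4096))

4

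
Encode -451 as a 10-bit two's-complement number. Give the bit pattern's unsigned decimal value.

451 in 10 bits: 0111000011
Invert: 1000111100
Add 1:  1000111101 = 573
(Check: 2^10 - 451 = 1024 - 451 = 573.)

573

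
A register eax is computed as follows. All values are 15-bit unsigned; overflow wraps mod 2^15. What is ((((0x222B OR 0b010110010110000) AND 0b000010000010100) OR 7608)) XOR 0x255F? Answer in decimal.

14567

0x222B = 010001000101011
0b010110010110000 = 010110010110000
→ OR → 010111010111011 = 11963
0b000010000010100 = 000010000010100
→ AND → 000010000010000 = 1040
7608 = 001110110111000
→ OR → 001110110111000 = 7608
0x255F = 010010101011111
→ XOR → 011100011100111 = 14567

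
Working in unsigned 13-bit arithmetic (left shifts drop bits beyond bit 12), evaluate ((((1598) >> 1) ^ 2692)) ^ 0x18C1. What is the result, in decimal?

4442

1598 = 0011000111110
→ >> 1 → 0001100011111 = 799
2692 = 0101010000100
→ ^ → 0100110011011 = 2459
0x18C1 = 1100011000001
→ ^ → 1000101011010 = 4442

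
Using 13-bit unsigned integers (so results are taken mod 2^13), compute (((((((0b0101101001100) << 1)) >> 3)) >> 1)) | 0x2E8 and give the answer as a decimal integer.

1001

0b0101101001100 = 0101101001100
→ << 1 (mod 2^13) → 1011010011000 = 5784
→ >> 3 → 0001011010011 = 723
→ >> 1 → 0000101101001 = 361
0x2E8 = 0001011101000
→ | → 0001111101001 = 1001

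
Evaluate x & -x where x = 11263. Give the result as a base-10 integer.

1

x = 10101111111111 = 11263
-x (two's complement) = …01010000000001
AND   = 00000000000001 = 1
(x & -x isolates the lowest set bit of x.)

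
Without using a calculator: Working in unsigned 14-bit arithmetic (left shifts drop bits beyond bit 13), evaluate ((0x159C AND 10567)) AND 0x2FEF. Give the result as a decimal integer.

260

0x159C = 01010110011100
10567 = 10100101000111
→ AND → 00000100000100 = 260
0x2FEF = 10111111101111
→ AND → 00000100000100 = 260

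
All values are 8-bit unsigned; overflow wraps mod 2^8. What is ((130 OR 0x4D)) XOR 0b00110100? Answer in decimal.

130 = 10000010
0x4D = 01001101
→ OR → 11001111 = 207
0b00110100 = 00110100
→ XOR → 11111011 = 251

251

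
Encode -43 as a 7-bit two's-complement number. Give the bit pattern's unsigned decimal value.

43 in 7 bits: 0101011
Invert: 1010100
Add 1:  1010101 = 85
(Check: 2^7 - 43 = 128 - 43 = 85.)

85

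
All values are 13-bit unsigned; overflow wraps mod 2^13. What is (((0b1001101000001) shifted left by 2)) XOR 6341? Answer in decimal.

5569

0b1001101000001 = 1001101000001
→ shifted left by 2 (mod 2^13) → 0110100000100 = 3332
6341 = 1100011000101
→ XOR → 1010111000001 = 5569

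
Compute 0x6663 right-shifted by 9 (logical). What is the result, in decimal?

51

0x6663 = 110011001100011
shift right by 9 → 000000000110011 = 51
(equivalently, floor(26211 / 512))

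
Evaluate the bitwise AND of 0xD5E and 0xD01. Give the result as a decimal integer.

3328

0xD5E = 110101011110
0xD01 = 110100000001
AND → 110100000000 = 3328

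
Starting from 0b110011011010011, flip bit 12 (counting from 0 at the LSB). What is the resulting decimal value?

30419

x = 110011011010011
bit 12 is currently 0; toggle it via x ^ (1 << 12) = x ^ 4096
→ 111011011010011 = 30419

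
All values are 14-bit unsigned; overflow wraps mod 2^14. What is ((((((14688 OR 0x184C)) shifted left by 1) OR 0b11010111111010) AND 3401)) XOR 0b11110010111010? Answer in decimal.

14688 = 11100101100000
0x184C = 01100001001100
→ OR → 11100101101100 = 14700
→ shifted left by 1 (mod 2^14) → 11001011011000 = 13016
0b11010111111010 = 11010111111010
→ OR → 11011111111010 = 14330
3401 = 00110101001001
→ AND → 00010101001000 = 1352
0b11110010111010 = 11110010111010
→ XOR → 11100111110010 = 14834

14834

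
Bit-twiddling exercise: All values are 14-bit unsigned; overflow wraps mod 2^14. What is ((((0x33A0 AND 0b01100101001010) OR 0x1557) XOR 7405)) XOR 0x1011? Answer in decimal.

0x33A0 = 11001110100000
0b01100101001010 = 01100101001010
→ AND → 01000100000000 = 4352
0x1557 = 01010101010111
→ OR → 01010101010111 = 5463
7405 = 01110011101101
→ XOR → 00100110111010 = 2490
0x1011 = 01000000010001
→ XOR → 01100110101011 = 6571

6571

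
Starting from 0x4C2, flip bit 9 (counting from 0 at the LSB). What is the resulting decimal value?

1730

x = 10011000010
bit 9 is currently 0; toggle it via x ^ (1 << 9) = x ^ 512
→ 11011000010 = 1730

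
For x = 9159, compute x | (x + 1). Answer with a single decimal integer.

x = 10001111000111 = 9159
x + 1 = 10001111001000
OR    = 10001111001111 = 9167
(x | (x + 1) sets the lowest cleared bit.)

9167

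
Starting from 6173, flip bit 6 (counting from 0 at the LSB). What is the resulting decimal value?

6237

x = 001100000011101
bit 6 is currently 0; toggle it via x ^ (1 << 6) = x ^ 64
→ 001100001011101 = 6237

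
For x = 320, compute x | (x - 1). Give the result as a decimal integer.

383

x = 101000000 = 320
x - 1 = 100111111
OR    = 101111111 = 383
(x | (x - 1) sets all bits below the lowest set bit.)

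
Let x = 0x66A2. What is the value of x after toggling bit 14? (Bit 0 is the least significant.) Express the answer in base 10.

x = 110011010100010
bit 14 is currently 1; toggle it via x ^ (1 << 14) = x ^ 16384
→ 010011010100010 = 9890

9890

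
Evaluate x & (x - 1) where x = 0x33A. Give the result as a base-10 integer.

824

x = 1100111010 = 826
x - 1 = 1100111001
AND   = 1100111000 = 824
(x & (x - 1) clears the lowest set bit of x.)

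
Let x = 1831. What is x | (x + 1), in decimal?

1839

x = 11100100111 = 1831
x + 1 = 11100101000
OR    = 11100101111 = 1839
(x | (x + 1) sets the lowest cleared bit.)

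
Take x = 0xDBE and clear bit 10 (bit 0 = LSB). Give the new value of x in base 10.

x = 0110110111110
bit 10 is currently 1; clear it via x & ~(1 << 10) = x & ~1024
→ 0100110111110 = 2494

2494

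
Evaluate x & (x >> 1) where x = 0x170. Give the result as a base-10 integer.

x = 101110000 = 368
x>>1 = 010111000
AND  = 000110000 = 48
(x & (x >> 1) has a 1 wherever x has two consecutive 1 bits.)

48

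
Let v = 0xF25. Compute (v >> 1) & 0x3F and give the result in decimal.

18

v = 111100100101
Shift right by 1: 11110010010
Mask low 6 bits: 010010 = 18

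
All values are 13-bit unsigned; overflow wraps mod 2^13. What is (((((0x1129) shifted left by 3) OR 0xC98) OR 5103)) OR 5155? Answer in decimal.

8191

0x1129 = 1000100101001
→ shifted left by 3 (mod 2^13) → 0100101001000 = 2376
0xC98 = 0110010011000
→ OR → 0110111011000 = 3544
5103 = 1001111101111
→ OR → 1111111111111 = 8191
5155 = 1010000100011
→ OR → 1111111111111 = 8191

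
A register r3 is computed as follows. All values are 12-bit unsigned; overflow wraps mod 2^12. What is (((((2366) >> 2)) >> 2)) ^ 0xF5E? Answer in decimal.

2366 = 100100111110
→ >> 2 → 001001001111 = 591
→ >> 2 → 000010010011 = 147
0xF5E = 111101011110
→ ^ → 111111001101 = 4045

4045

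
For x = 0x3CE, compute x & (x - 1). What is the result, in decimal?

x = 1111001110 = 974
x - 1 = 1111001101
AND   = 1111001100 = 972
(x & (x - 1) clears the lowest set bit of x.)

972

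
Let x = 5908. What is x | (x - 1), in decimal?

5911

x = 1011100010100 = 5908
x - 1 = 1011100010011
OR    = 1011100010111 = 5911
(x | (x - 1) sets all bits below the lowest set bit.)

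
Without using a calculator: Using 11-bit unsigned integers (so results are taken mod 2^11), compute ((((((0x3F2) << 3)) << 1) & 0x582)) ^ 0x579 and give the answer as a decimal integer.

0x3F2 = 01111110010
→ << 3 (mod 2^11) → 11110010000 = 1936
→ << 1 (mod 2^11) → 11100100000 = 1824
0x582 = 10110000010
→ & → 10100000000 = 1280
0x579 = 10101111001
→ ^ → 00001111001 = 121

121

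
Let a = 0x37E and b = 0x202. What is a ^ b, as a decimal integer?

0x37E = 1101111110
0x202 = 1000000010
XOR → 0101111100 = 380

380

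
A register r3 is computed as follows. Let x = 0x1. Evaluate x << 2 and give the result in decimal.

0x1 = 001
shift left by 2 → 100 = 4
(equivalently, 1 × 2^2 = 1 × 4)

4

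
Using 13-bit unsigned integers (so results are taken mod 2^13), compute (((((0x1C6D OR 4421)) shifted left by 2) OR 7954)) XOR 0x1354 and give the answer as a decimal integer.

0x1C6D = 1110001101101
4421 = 1000101000101
→ OR → 1110101101101 = 7533
→ shifted left by 2 (mod 2^13) → 1010110110100 = 5556
7954 = 1111100010010
→ OR → 1111110110110 = 8118
0x1354 = 1001101010100
→ XOR → 0110011100010 = 3298

3298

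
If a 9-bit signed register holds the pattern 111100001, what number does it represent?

pattern = 111100001 (MSB is 1 ⇒ negative)
Invert: 000011110, add 1 → 000011111 = 31, so the value is -31.
(Equivalently: 481 - 2^9 = 481 - 512 = -31.)

-31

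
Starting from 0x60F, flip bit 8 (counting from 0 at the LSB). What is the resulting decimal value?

1807

x = 11000001111
bit 8 is currently 0; toggle it via x ^ (1 << 8) = x ^ 256
→ 11100001111 = 1807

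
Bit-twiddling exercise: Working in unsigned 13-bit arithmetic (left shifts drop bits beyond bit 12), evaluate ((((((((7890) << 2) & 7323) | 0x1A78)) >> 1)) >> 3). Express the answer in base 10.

7890 = 1111011010010
→ << 2 (mod 2^13) → 1101101001000 = 6984
7323 = 1110010011011
→ & → 1100000001000 = 6152
0x1A78 = 1101001111000
→ | → 1101001111000 = 6776
→ >> 1 → 0110100111100 = 3388
→ >> 3 → 0000110100111 = 423

423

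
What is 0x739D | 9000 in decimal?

29629

0x739D = 111001110011101
9000 = 010001100101000
 OR → 111001110111101 = 29629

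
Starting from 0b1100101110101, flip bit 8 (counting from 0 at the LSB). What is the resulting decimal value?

6261

x = 1100101110101
bit 8 is currently 1; toggle it via x ^ (1 << 8) = x ^ 256
→ 1100001110101 = 6261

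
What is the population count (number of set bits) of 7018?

8

7018 = 1101101101010
Count the 1s: 1 + 1 + 1 + 1 + 1 + 1 + 1 + 1 = 8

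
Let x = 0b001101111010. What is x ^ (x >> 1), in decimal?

x = 1101111010 = 890
x>>1 = 0110111101
XOR  = 1011000111 = 711
(x ^ (x >> 1) gives the standard binary-reflected Gray code of x.)

711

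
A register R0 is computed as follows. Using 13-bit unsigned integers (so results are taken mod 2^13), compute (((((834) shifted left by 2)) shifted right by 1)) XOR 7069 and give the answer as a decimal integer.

834 = 0001101000010
→ shifted left by 2 (mod 2^13) → 0110100001000 = 3336
→ shifted right by 1 → 0011010000100 = 1668
7069 = 1101110011101
→ XOR → 1110100011001 = 7449

7449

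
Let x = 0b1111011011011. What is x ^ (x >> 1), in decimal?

4534

x = 1111011011011 = 7899
x>>1 = 0111101101101
XOR  = 1000110110110 = 4534
(x ^ (x >> 1) gives the standard binary-reflected Gray code of x.)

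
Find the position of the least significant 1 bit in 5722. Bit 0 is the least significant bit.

1

5722 = 1011001011010
Trailing zeros: 1, so the lowest set bit is bit 1 (value 2).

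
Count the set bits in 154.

4

154 = 10011010
Count the 1s: 1 + 1 + 1 + 1 = 4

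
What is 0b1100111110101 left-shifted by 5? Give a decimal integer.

x = 000001100111110101
shift left by 5 → 110011111010100000 = 212640
(equivalently, 6645 × 2^5 = 6645 × 32)

212640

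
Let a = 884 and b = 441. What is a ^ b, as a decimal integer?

884 = 1101110100
441 = 0110111001
XOR → 1011001101 = 717

717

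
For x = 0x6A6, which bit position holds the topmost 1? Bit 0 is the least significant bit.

10

0x6A6 = 11010100110
The topmost 1 is at position 10 (since 2^10 = 1024 ≤ 1702 < 2048).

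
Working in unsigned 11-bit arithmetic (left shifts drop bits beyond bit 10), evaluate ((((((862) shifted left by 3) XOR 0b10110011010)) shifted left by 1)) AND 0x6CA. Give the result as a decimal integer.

862 = 01101011110
→ shifted left by 3 (mod 2^11) → 01011110000 = 752
0b10110011010 = 10110011010
→ XOR → 11101101010 = 1898
→ shifted left by 1 (mod 2^11) → 11011010100 = 1748
0x6CA = 11011001010
→ AND → 11011000000 = 1728

1728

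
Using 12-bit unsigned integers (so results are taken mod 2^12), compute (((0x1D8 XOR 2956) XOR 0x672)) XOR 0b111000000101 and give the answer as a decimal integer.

0x1D8 = 000111011000
2956 = 101110001100
→ XOR → 101001010100 = 2644
0x672 = 011001110010
→ XOR → 110000100110 = 3110
0b111000000101 = 111000000101
→ XOR → 001000100011 = 547

547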